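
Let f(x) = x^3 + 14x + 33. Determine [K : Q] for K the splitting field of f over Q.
[K : Q] = 6

By the rational root test, any rational root of the monic integer polynomial f(x) = x^3 + 14x + 33 must be an integer dividing the constant term 33, i.e. one of ±{1, 3, 11, 33}. Evaluating: f(1) = 48, f(-1) = 18, f(3) = 102, f(-3) = -36, f(11) = 1518, f(-11) = -1452, f(33) = 36432, f(-33) = -36366; none is 0, so f has no rational root and is therefore irreducible over Q (a cubic with no linear factor over a field is irreducible). For an irreducible cubic, the Galois group is A_3 or S_3 according as the discriminant disc(f) = -4a^3 - 27b^2 = -4·(14)^3 - 27·(33)^2 = -40379 is or is not a square in Q. Here disc(f) = -40379 is not a perfect square in Q, so the Galois group of f over Q is not contained in A_3 and must be all of S_3. The splitting field has degree |S_3| = 6 over Q, so [K : Q] = 6.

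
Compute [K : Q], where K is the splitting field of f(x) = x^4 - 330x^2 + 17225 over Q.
[K : Q] = 4

Solving the quadratic in x^2: x^2 = (330 ± √(330^2 - 4·17225))/2 = (330 ± √40000)/2 = (330 ± 200)/2, giving x^2 = 265 or x^2 = 65. So f(x) = (x^2 - 265)(x^2 - 65) and the roots of f are ±√265, ±√65. Hence the splitting field is K = Q(√265, √65). Since 265 and 65 are distinct squarefree integers > 1, their product 17225 is not a perfect square, so √65 ∉ Q(√265). By the tower law [K:Q] = [Q(√265,√65):Q(√265)] · [Q(√265):Q] = 2 · 2 = 4.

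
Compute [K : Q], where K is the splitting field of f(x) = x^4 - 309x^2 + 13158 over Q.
[K : Q] = 4

Solving the quadratic in x^2: x^2 = (309 ± √(309^2 - 4·13158))/2 = (309 ± √42849)/2 = (309 ± 207)/2, giving x^2 = 51 or x^2 = 258. So f(x) = (x^2 - 51)(x^2 - 258) and the roots of f are ±√51, ±√258. Hence the splitting field is K = Q(√51, √258). Since 51 and 258 are distinct squarefree integers > 1, their product 13158 is not a perfect square, so √258 ∉ Q(√51). By the tower law [K:Q] = [Q(√51,√258):Q(√51)] · [Q(√51):Q] = 2 · 2 = 4.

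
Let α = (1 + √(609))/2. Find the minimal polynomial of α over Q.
m_α(x) = x^2 - x - 152

From 2α - 1 = √(609), squaring gives (2α - 1)^2 = 609, i.e. 4α^2 - 4α + 1 = 609, so α^2 - α + (1 - 609)/4 = 0. Since 609 ≡ 1 (mod 4), (1 - 609)/4 = -152 ∈ Z. The polynomial x^2 - x - 152 has discriminant 1 - 4·(-152) = 609, which is not a perfect square in Q (d = 609 is squarefree and ≠ 1), so x^2 - x - 152 is irreducible over Q. It is the minimal polynomial of α.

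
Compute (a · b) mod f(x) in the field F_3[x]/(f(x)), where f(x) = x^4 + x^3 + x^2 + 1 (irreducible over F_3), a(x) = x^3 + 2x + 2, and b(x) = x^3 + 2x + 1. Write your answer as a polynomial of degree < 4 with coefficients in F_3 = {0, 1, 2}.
a · b ≡ 2x^2 + x + 1 (mod f(x))

Multiply in F_3[x]: a(x)·b(x) = (x^3 + 2x + 2)·(x^3 + 2x + 1) = x^6 + x^4 + x^2 + 2. This has degree ≥ 4, so divide by f(x) over F_3: x^6 + x^4 + x^2 + 2 = (x^2 + 2x + 1)·(x^4 + x^3 + x^2 + 1) + (2x^2 + x + 1). Hence a·b ≡ 2x^2 + x + 1 (mod f). (F_3[x]/(f) is a field with 3^4 = 81 elements since f is irreducible of degree 4.)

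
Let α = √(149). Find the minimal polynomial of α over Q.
m_α(x) = x^2 - 149

α satisfies α^2 - 149 = 0, so x^2 - 149 annihilates α. Since d = 149 is squarefree and ≠ 1, it is not a perfect square in Q, so x^2 - 149 has no rational root and is therefore irreducible over Q (a degree-2 polynomial over a field is irreducible iff it has no root). Hence m_α(x) = x^2 - 149.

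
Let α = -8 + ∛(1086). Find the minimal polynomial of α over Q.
m_α(x) = x^3 + 24x^2 + 192x - 574

Set β = α + 8 = ∛(1086), so β^3 = 1086. Then (α + 8)^3 - 1086 = 0, i.e. α is a root of g(x) = (x + 8)^3 - 1086 = x^3 + 24x^2 + 192x - 574. Since g(x) = h(x + 8) where h(x) = x^3 - 1086, and h is irreducible over Q (because 1086 is not a perfect cube, so h has no rational root, and a monic cubic with no rational root is irreducible), g is also irreducible (irreducibility is preserved under the substitution x → x + 8). Hence m_α(x) = x^3 + 24x^2 + 192x - 574.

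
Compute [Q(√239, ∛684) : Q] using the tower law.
[Q(√239, ∛684) : Q] = 6

Let L = Q(√239, ∛684). Since Q(√239) ⊂ L and [Q(√239):Q] = 2, the tower law gives 2 | [L:Q]. Likewise Q(∛684) ⊂ L with [Q(∛684):Q] = 3 (because 684 is not a perfect cube), so 3 | [L:Q]. As gcd(2,3) = 1, [L:Q] is divisible by 6. Conversely L is generated over Q by √239 and ∛684, so [L:Q] ≤ 2·3 = 6. Therefore [Q(√239, ∛684) : Q] = 6.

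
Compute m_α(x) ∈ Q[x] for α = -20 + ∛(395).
m_α(x) = x^3 + 60x^2 + 1200x + 7605

Set β = α + 20 = ∛(395), so β^3 = 395. Then (α + 20)^3 - 395 = 0, i.e. α is a root of g(x) = (x + 20)^3 - 395 = x^3 + 60x^2 + 1200x + 7605. Since g(x) = h(x + 20) where h(x) = x^3 - 395, and h is irreducible over Q (because 395 is not a perfect cube, so h has no rational root, and a monic cubic with no rational root is irreducible), g is also irreducible (irreducibility is preserved under the substitution x → x + 20). Hence m_α(x) = x^3 + 60x^2 + 1200x + 7605.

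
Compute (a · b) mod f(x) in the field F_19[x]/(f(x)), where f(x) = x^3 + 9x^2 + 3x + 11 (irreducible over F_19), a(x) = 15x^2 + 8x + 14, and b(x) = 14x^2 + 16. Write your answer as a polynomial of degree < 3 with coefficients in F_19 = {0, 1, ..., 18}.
a · b ≡ 17x + 3 (mod f(x))

Multiply in F_19[x]: a(x)·b(x) = (15x^2 + 8x + 14)·(14x^2 + 16) = x^4 + 17x^3 + 18x^2 + 14x + 15. This has degree ≥ 3, so divide by f(x) over F_19: x^4 + 17x^3 + 18x^2 + 14x + 15 = (x + 8)·(x^3 + 9x^2 + 3x + 11) + (17x + 3). Hence a·b ≡ 17x + 3 (mod f). (F_19[x]/(f) is a field with 19^3 = 6859 elements since f is irreducible of degree 3.)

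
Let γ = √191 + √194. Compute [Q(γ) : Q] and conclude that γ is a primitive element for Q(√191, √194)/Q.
[Q(γ) : Q] = 4 (equivalently, Q(γ) = Q(√191, √194))

Obviously Q(γ) ⊆ Q(√191, √194), and [Q(√191, √194):Q] = 4 (since 191, 194 are distinct squarefree integers > 1 with 37054 not a perfect square). To show equality we compute the minimal polynomial of γ. From γ = √191 + √194: γ^2 = 191 + 2√(37054) + 194 = 385 + 2√(37054), so γ^2 - 385 = 2√(37054); squaring, (γ^2 - 385)^2 = 4·37054, i.e. γ^4 - 770γ^2 + 148225 - 148216 = 0, i.e. γ^4 - 770γ^2 + 9 = 0. So γ is a root of x^4 - 770x^2 + 9. This polynomial is irreducible over Q: it has no rational root (each ±√191 ± √194 is irrational), and any factorization into two quadratics over Q would force √(37054) ∈ Q (pairing opposite roots) or √191, √194 ∈ Q (other pairings), all impossible. Hence [Q(γ):Q] = 4 = [Q(√191, √194):Q], so Q(γ) = Q(√191, √194).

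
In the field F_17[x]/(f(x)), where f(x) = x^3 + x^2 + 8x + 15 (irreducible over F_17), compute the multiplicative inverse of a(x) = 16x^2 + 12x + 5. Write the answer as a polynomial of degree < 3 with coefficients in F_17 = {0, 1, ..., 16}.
a(x)^(-1) ≡ 10x^2 + 11x + 7 (mod f(x))

Since f is irreducible over F_17, F_17[x]/(f) is a field and a(x) ≠ 0 has an inverse. Apply the extended Euclidean algorithm to f(x) and a(x) in F_17[x]: f(x) = (16x + 4)·a(x) + (16x + 12);  a(x) = (x)·(16x + 12) + (5). The last nonzero remainder is the constant 5 = gcd(f, a) in F_17. Back-substituting through the division chain expresses 5 = s(x)·a(x) + t(x)·f(x) with s(x) ≡ 16x^2 + 4x + 1 (mod f), so (16x^2 + 4x + 1)·a(x) ≡ 5 (mod f). Multiplying by 5^(-1) ≡ 7 in F_17 gives a(x)^(-1) ≡ 7·(16x^2 + 4x + 1) ≡ 10x^2 + 11x + 7 (mod f). Check: (16x^2 + 12x + 5)·(10x^2 + 11x + 7) = 7x^4 + 7x^3 + 5x^2 + 3x + 1 ≡ 1 (mod x^3 + x^2 + 8x + 15).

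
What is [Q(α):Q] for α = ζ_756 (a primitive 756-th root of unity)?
[Q(α):Q] = 216

The minimal polynomial of ζ_756 over Q is the 756-th cyclotomic polynomial Φ_756(x), which is irreducible over Q and has degree φ(756) = 216. Hence [Q(α):Q] = φ(756) = 216.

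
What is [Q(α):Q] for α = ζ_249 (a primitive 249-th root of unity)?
[Q(α):Q] = 164

The minimal polynomial of ζ_249 over Q is the 249-th cyclotomic polynomial Φ_249(x), which is irreducible over Q and has degree φ(249) = 164. Hence [Q(α):Q] = φ(249) = 164.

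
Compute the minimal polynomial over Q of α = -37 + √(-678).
m_α(x) = x^2 + 74x + 2047

From α + 37 = √(-678), squaring gives (α + 37)^2 = -678, i.e. α^2 + 74α + 1369 = -678, so α^2 + 74α + 2047 = 0. The discriminant of x^2 + 74x + 2047 is (74)^2 - 4·(2047) = 5476 - 8188 = -2712, and 4·(-678) is not a perfect square in Q since -678 is squarefree and ≠ 1. Hence x^2 + 74x + 2047 is irreducible over Q and is the minimal polynomial of α.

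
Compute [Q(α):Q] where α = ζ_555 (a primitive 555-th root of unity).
[Q(α):Q] = 288

The minimal polynomial of ζ_555 over Q is the 555-th cyclotomic polynomial Φ_555(x), which is irreducible over Q and has degree φ(555) = 288. Hence [Q(α):Q] = φ(555) = 288.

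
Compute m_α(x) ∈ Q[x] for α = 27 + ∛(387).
m_α(x) = x^3 - 81x^2 + 2187x - 20070

Set β = α - 27 = ∛(387), so β^3 = 387. Then (α - 27)^3 - 387 = 0, i.e. α is a root of g(x) = (x - 27)^3 - 387 = x^3 - 81x^2 + 2187x - 20070. Since g(x) = h(x - 27) where h(x) = x^3 - 387, and h is irreducible over Q (because 387 is not a perfect cube, so h has no rational root, and a monic cubic with no rational root is irreducible), g is also irreducible (irreducibility is preserved under the substitution x → x - 27). Hence m_α(x) = x^3 - 81x^2 + 2187x - 20070.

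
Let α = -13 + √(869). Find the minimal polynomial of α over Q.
m_α(x) = x^2 + 26x - 700

From α + 13 = √(869), squaring gives (α + 13)^2 = 869, i.e. α^2 + 26α + 169 = 869, so α^2 + 26α - 700 = 0. The discriminant of x^2 + 26x - 700 is (26)^2 - 4·(-700) = 676 + 2800 = 3476, and 4·(869) is not a perfect square in Q since 869 is squarefree and ≠ 1. Hence x^2 + 26x - 700 is irreducible over Q and is the minimal polynomial of α.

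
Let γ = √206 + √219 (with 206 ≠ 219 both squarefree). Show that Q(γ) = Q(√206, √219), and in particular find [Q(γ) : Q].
[Q(γ) : Q] = 4 (equivalently, Q(γ) = Q(√206, √219))

Obviously Q(γ) ⊆ Q(√206, √219), and [Q(√206, √219):Q] = 4 (since 206, 219 are distinct squarefree integers > 1 with 45114 not a perfect square). To show equality we compute the minimal polynomial of γ. From γ = √206 + √219: γ^2 = 206 + 2√(45114) + 219 = 425 + 2√(45114), so γ^2 - 425 = 2√(45114); squaring, (γ^2 - 425)^2 = 4·45114, i.e. γ^4 - 850γ^2 + 180625 - 180456 = 0, i.e. γ^4 - 850γ^2 + 169 = 0. So γ is a root of x^4 - 850x^2 + 169. This polynomial is irreducible over Q: it has no rational root (each ±√206 ± √219 is irrational), and any factorization into two quadratics over Q would force √(45114) ∈ Q (pairing opposite roots) or √206, √219 ∈ Q (other pairings), all impossible. Hence [Q(γ):Q] = 4 = [Q(√206, √219):Q], so Q(γ) = Q(√206, √219).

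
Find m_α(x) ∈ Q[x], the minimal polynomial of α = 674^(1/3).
m_α(x) = x^3 - 674

α satisfies α^3 = 674, so x^3 - 674 annihilates α. By the rational root test, a rational root p/q (in lowest terms) of x^3 - 674 would satisfy p^3 = 674 q^3, forcing q = 1 and p^3 = 674; but 674 is not a perfect cube, contradiction. A monic cubic over Q with no rational root is irreducible (any nontrivial factorization would include a linear factor). Hence x^3 - 674 is the minimal polynomial of α, and in particular [Q(α):Q] = 3.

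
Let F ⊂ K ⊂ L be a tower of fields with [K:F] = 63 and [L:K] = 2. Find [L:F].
[L:F] = 126

The tower law says that for any tower of field extensions F ⊂ K ⊂ L with finite degrees, [L:F] = [L:K] · [K:F]. Here this gives [L:F] = 2 · 63 = 126.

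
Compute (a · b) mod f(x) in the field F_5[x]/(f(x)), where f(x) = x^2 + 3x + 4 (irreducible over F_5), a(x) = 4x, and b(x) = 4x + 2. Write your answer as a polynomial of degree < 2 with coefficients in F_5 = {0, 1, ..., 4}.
a · b ≡ 1 (mod f(x))

Multiply in F_5[x]: a(x)·b(x) = (4x)·(4x + 2) = x^2 + 3x. This has degree ≥ 2, so divide by f(x) over F_5: x^2 + 3x = (1)·(x^2 + 3x + 4) + (1). Hence a·b ≡ 1 (mod f). (F_5[x]/(f) is a field with 5^2 = 25 elements since f is irreducible of degree 2.)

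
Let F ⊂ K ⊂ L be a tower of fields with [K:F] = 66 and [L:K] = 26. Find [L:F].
[L:F] = 1716

The tower law says that for any tower of field extensions F ⊂ K ⊂ L with finite degrees, [L:F] = [L:K] · [K:F]. Here this gives [L:F] = 26 · 66 = 1716.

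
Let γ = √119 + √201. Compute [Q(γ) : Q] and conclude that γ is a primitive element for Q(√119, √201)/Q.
[Q(γ) : Q] = 4 (equivalently, Q(γ) = Q(√119, √201))

Obviously Q(γ) ⊆ Q(√119, √201), and [Q(√119, √201):Q] = 4 (since 119, 201 are distinct squarefree integers > 1 with 23919 not a perfect square). To show equality we compute the minimal polynomial of γ. From γ = √119 + √201: γ^2 = 119 + 2√(23919) + 201 = 320 + 2√(23919), so γ^2 - 320 = 2√(23919); squaring, (γ^2 - 320)^2 = 4·23919, i.e. γ^4 - 640γ^2 + 102400 - 95676 = 0, i.e. γ^4 - 640γ^2 + 6724 = 0. So γ is a root of x^4 - 640x^2 + 6724. This polynomial is irreducible over Q: it has no rational root (each ±√119 ± √201 is irrational), and any factorization into two quadratics over Q would force √(23919) ∈ Q (pairing opposite roots) or √119, √201 ∈ Q (other pairings), all impossible. Hence [Q(γ):Q] = 4 = [Q(√119, √201):Q], so Q(γ) = Q(√119, √201).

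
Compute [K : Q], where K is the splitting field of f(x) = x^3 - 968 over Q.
[K : Q] = 6

The roots of x^3 - 968 are ∛968, ω∛968, ω^2∛968 where ω = e^(2πi/3) is a primitive cube root of unity, so K = Q(∛968, ω). Now [Q(∛968):Q] = 3 (since 968 is not a perfect cube, x^3 - 968 is irreducible) and [Q(ω):Q] = 2. Both 2 and 3 divide [K:Q], and [K:Q] ≤ 3·2 = 6, so [K:Q] = 6. (Equivalently: Q(∛968) ⊂ R but ω ∉ R, so [K : Q(∛968)] = 2.)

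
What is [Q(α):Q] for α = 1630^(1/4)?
[Q(α):Q] = 4

α is a root of x^4 - 1630. By Eisenstein's criterion at the prime p = 2 (which divides the constant term 1630 but p^2 = 4 does not, since 1630 is squarefree), x^4 - 1630 is irreducible over Q. Hence [Q(α):Q] = 4.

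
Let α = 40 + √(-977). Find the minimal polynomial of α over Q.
m_α(x) = x^2 - 80x + 2577

From α - 40 = √(-977), squaring gives (α - 40)^2 = -977, i.e. α^2 - 80α + 1600 = -977, so α^2 - 80α + 2577 = 0. The discriminant of x^2 - 80x + 2577 is (-80)^2 - 4·(2577) = 6400 - 10308 = -3908, and 4·(-977) is not a perfect square in Q since -977 is squarefree and ≠ 1. Hence x^2 - 80x + 2577 is irreducible over Q and is the minimal polynomial of α.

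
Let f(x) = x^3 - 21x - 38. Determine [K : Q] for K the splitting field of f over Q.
[K : Q] = 6

By the rational root test, any rational root of the monic integer polynomial f(x) = x^3 - 21x - 38 must be an integer dividing the constant term -38, i.e. one of ±{1, 2, 19, 38}. Evaluating: f(1) = -58, f(-1) = -18, f(2) = -72, f(-2) = -4, f(19) = 6422, f(-19) = -6498, f(38) = 54036, f(-38) = -54112; none is 0, so f has no rational root and is therefore irreducible over Q (a cubic with no linear factor over a field is irreducible). For an irreducible cubic, the Galois group is A_3 or S_3 according as the discriminant disc(f) = -4a^3 - 27b^2 = -4·(-21)^3 - 27·(-38)^2 = -1944 is or is not a square in Q. Here disc(f) = -1944 is not a perfect square in Q, so the Galois group of f over Q is not contained in A_3 and must be all of S_3. The splitting field has degree |S_3| = 6 over Q, so [K : Q] = 6.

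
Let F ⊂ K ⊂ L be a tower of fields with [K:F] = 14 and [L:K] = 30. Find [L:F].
[L:F] = 420

The tower law says that for any tower of field extensions F ⊂ K ⊂ L with finite degrees, [L:F] = [L:K] · [K:F]. Here this gives [L:F] = 30 · 14 = 420.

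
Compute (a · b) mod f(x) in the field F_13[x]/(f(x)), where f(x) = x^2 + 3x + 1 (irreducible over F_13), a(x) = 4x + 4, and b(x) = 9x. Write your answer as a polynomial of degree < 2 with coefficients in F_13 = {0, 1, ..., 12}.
a · b ≡ 6x + 3 (mod f(x))

Multiply in F_13[x]: a(x)·b(x) = (4x + 4)·(9x) = 10x^2 + 10x. This has degree ≥ 2, so divide by f(x) over F_13: 10x^2 + 10x = (10)·(x^2 + 3x + 1) + (6x + 3). Hence a·b ≡ 6x + 3 (mod f). (F_13[x]/(f) is a field with 13^2 = 169 elements since f is irreducible of degree 2.)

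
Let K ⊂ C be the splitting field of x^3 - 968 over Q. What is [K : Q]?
[K : Q] = 6

The roots of x^3 - 968 are ∛968, ω∛968, ω^2∛968 where ω = e^(2πi/3) is a primitive cube root of unity, so K = Q(∛968, ω). Now [Q(∛968):Q] = 3 (since 968 is not a perfect cube, x^3 - 968 is irreducible) and [Q(ω):Q] = 2. Both 2 and 3 divide [K:Q], and [K:Q] ≤ 3·2 = 6, so [K:Q] = 6. (Equivalently: Q(∛968) ⊂ R but ω ∉ R, so [K : Q(∛968)] = 2.)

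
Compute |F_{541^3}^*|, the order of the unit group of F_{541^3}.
|F_{541^3}^*| = 158340420

F_{541^3} has 541^3 = 158340421 elements; its multiplicative group consists of all nonzero elements, so |F_{541^3}^*| = 158340421 - 1 = 158340420. (It is cyclic since any finite subgroup of the multiplicative group of a field is cyclic.)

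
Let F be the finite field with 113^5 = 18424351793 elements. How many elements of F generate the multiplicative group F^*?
There are φ(18424351792) = 7149600000 primitive elements

F_q^* is cyclic of order q - 1 = 18424351792. A cyclic group of order m has exactly φ(m) generators. Here m = 18424351792 = 2^4 · 7 · 11 · 251 · 59581, so the number of primitive elements is φ(18424351792) = 7149600000.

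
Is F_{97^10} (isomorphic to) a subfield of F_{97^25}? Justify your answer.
No: F_{97^10} is not a subfield of F_{97^25}

F_{p^m} embeds in F_{p^n} iff m | n. Here 10 ∤ 25 (since 25 = 2·10 + 5 with remainder 5 ≠ 0), so F_{97^10} is not a subfield of F_{97^25}. Equivalently: if it were, the tower law would give 10 = [F_{97^10}:F_97] dividing [F_{97^25}:F_97] = 25, contradiction.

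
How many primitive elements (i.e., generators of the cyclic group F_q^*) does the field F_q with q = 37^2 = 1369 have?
There are φ(1368) = 432 primitive elements

F_q^* is cyclic of order q - 1 = 1368. A cyclic group of order m has exactly φ(m) generators. Here m = 1368 = 2^3 · 3^2 · 19, so the number of primitive elements is φ(1368) = 432.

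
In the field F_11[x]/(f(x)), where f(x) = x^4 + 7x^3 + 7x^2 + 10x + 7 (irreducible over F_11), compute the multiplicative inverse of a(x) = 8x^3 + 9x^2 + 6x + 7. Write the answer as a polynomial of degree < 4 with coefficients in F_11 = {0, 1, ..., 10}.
a(x)^(-1) ≡ x^3 + 5x^2 + 3x + 10 (mod f(x))

Since f is irreducible over F_11, F_11[x]/(f) is a field and a(x) ≠ 0 has an inverse. Apply the extended Euclidean algorithm to f(x) and a(x) in F_11[x]: f(x) = (7x + 4)·a(x) + (6x^2 + 3x + 1);  a(x) = (5x + 10)·(6x^2 + 3x + 1) + (4x + 8);  (6x^2 + 3x + 1) = (7x + 6)·(4x + 8) + (8). The last nonzero remainder is the constant 8 = gcd(f, a) in F_11. Back-substituting through the division chain expresses 8 = s(x)·a(x) + t(x)·f(x) with s(x) ≡ 8x^3 + 7x^2 + 2x + 3 (mod f), so (8x^3 + 7x^2 + 2x + 3)·a(x) ≡ 8 (mod f). Multiplying by 8^(-1) ≡ 7 in F_11 gives a(x)^(-1) ≡ 7·(8x^3 + 7x^2 + 2x + 3) ≡ x^3 + 5x^2 + 3x + 10 (mod f). Check: (8x^3 + 9x^2 + 6x + 7)·(x^3 + 5x^2 + 3x + 10) = 8x^6 + 5x^5 + 9x^4 + x^3 + 4x + 4 ≡ 1 (mod x^4 + 7x^3 + 7x^2 + 10x + 7).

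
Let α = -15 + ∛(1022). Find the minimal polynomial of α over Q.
m_α(x) = x^3 + 45x^2 + 675x + 2353

Set β = α + 15 = ∛(1022), so β^3 = 1022. Then (α + 15)^3 - 1022 = 0, i.e. α is a root of g(x) = (x + 15)^3 - 1022 = x^3 + 45x^2 + 675x + 2353. Since g(x) = h(x + 15) where h(x) = x^3 - 1022, and h is irreducible over Q (because 1022 is not a perfect cube, so h has no rational root, and a monic cubic with no rational root is irreducible), g is also irreducible (irreducibility is preserved under the substitution x → x + 15). Hence m_α(x) = x^3 + 45x^2 + 675x + 2353.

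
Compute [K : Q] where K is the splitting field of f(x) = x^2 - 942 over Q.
[K : Q] = 2

f(x) = x^2 - 942 factors as (x - √942)(x + √942). The splitting field is K = Q(√942). Since 942 is squarefree and > 1, it is not a perfect square, so x^2 - 942 is irreducible over Q and [Q(√942) : Q] = 2. Hence [K : Q] = 2.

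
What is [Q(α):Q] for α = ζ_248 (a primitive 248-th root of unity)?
[Q(α):Q] = 120

The minimal polynomial of ζ_248 over Q is the 248-th cyclotomic polynomial Φ_248(x), which is irreducible over Q and has degree φ(248) = 120. Hence [Q(α):Q] = φ(248) = 120.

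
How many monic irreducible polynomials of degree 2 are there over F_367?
There are 67161 monic irreducible polynomials of degree 2 over F_367

Each element of F_{367^2} that lies in no proper subfield is a root of exactly one monic irreducible of degree 2 over F_367, and each such polynomial has 2 distinct roots in F_{367^2}. By Möbius inversion the count is N_367(2) = (1/2) Σ_{d|2} μ(2/d) · 367^d = (1/2)(μ(2)·367^1 + μ(1)·367^2) = 134322/2 = 67161.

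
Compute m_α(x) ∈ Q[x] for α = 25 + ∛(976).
m_α(x) = x^3 - 75x^2 + 1875x - 16601

Set β = α - 25 = ∛(976), so β^3 = 976. Then (α - 25)^3 - 976 = 0, i.e. α is a root of g(x) = (x - 25)^3 - 976 = x^3 - 75x^2 + 1875x - 16601. Since g(x) = h(x - 25) where h(x) = x^3 - 976, and h is irreducible over Q (because 976 is not a perfect cube, so h has no rational root, and a monic cubic with no rational root is irreducible), g is also irreducible (irreducibility is preserved under the substitution x → x - 25). Hence m_α(x) = x^3 - 75x^2 + 1875x - 16601.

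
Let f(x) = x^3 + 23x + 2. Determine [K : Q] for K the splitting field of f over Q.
[K : Q] = 6

By the rational root test, any rational root of the monic integer polynomial f(x) = x^3 + 23x + 2 must be an integer dividing the constant term 2, i.e. one of ±{1, 2}. Evaluating: f(1) = 26, f(-1) = -22, f(2) = 56, f(-2) = -52; none is 0, so f has no rational root and is therefore irreducible over Q (a cubic with no linear factor over a field is irreducible). For an irreducible cubic, the Galois group is A_3 or S_3 according as the discriminant disc(f) = -4a^3 - 27b^2 = -4·(23)^3 - 27·(2)^2 = -48776 is or is not a square in Q. Here disc(f) = -48776 is not a perfect square in Q, so the Galois group of f over Q is not contained in A_3 and must be all of S_3. The splitting field has degree |S_3| = 6 over Q, so [K : Q] = 6.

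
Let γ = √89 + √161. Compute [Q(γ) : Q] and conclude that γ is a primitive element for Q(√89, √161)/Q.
[Q(γ) : Q] = 4 (equivalently, Q(γ) = Q(√89, √161))

Obviously Q(γ) ⊆ Q(√89, √161), and [Q(√89, √161):Q] = 4 (since 89, 161 are distinct squarefree integers > 1 with 14329 not a perfect square). To show equality we compute the minimal polynomial of γ. From γ = √89 + √161: γ^2 = 89 + 2√(14329) + 161 = 250 + 2√(14329), so γ^2 - 250 = 2√(14329); squaring, (γ^2 - 250)^2 = 4·14329, i.e. γ^4 - 500γ^2 + 62500 - 57316 = 0, i.e. γ^4 - 500γ^2 + 5184 = 0. So γ is a root of x^4 - 500x^2 + 5184. This polynomial is irreducible over Q: it has no rational root (each ±√89 ± √161 is irrational), and any factorization into two quadratics over Q would force √(14329) ∈ Q (pairing opposite roots) or √89, √161 ∈ Q (other pairings), all impossible. Hence [Q(γ):Q] = 4 = [Q(√89, √161):Q], so Q(γ) = Q(√89, √161).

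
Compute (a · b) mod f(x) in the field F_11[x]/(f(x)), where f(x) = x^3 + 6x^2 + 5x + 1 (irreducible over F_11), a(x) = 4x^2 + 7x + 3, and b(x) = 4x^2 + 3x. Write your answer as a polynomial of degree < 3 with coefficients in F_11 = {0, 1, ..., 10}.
a · b ≡ 3x^2 + 9x + 1 (mod f(x))

Multiply in F_11[x]: a(x)·b(x) = (4x^2 + 7x + 3)·(4x^2 + 3x) = 5x^4 + 7x^3 + 9x. This has degree ≥ 3, so divide by f(x) over F_11: 5x^4 + 7x^3 + 9x = (5x + 10)·(x^3 + 6x^2 + 5x + 1) + (3x^2 + 9x + 1). Hence a·b ≡ 3x^2 + 9x + 1 (mod f). (F_11[x]/(f) is a field with 11^3 = 1331 elements since f is irreducible of degree 3.)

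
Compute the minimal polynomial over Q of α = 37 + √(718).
m_α(x) = x^2 - 74x + 651

From α - 37 = √(718), squaring gives (α - 37)^2 = 718, i.e. α^2 - 74α + 1369 = 718, so α^2 - 74α + 651 = 0. The discriminant of x^2 - 74x + 651 is (-74)^2 - 4·(651) = 5476 - 2604 = 2872, and 4·(718) is not a perfect square in Q since 718 is squarefree and ≠ 1. Hence x^2 - 74x + 651 is irreducible over Q and is the minimal polynomial of α.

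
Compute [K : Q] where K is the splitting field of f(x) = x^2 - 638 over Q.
[K : Q] = 2

f(x) = x^2 - 638 factors as (x - √638)(x + √638). The splitting field is K = Q(√638). Since 638 is squarefree and > 1, it is not a perfect square, so x^2 - 638 is irreducible over Q and [Q(√638) : Q] = 2. Hence [K : Q] = 2.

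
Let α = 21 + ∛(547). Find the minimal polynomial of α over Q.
m_α(x) = x^3 - 63x^2 + 1323x - 9808

Set β = α - 21 = ∛(547), so β^3 = 547. Then (α - 21)^3 - 547 = 0, i.e. α is a root of g(x) = (x - 21)^3 - 547 = x^3 - 63x^2 + 1323x - 9808. Since g(x) = h(x - 21) where h(x) = x^3 - 547, and h is irreducible over Q (because 547 is not a perfect cube, so h has no rational root, and a monic cubic with no rational root is irreducible), g is also irreducible (irreducibility is preserved under the substitution x → x - 21). Hence m_α(x) = x^3 - 63x^2 + 1323x - 9808.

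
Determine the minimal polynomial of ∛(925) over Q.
m_α(x) = x^3 - 925

α satisfies α^3 = 925, so x^3 - 925 annihilates α. By the rational root test, a rational root p/q (in lowest terms) of x^3 - 925 would satisfy p^3 = 925 q^3, forcing q = 1 and p^3 = 925; but 925 is not a perfect cube, contradiction. A monic cubic over Q with no rational root is irreducible (any nontrivial factorization would include a linear factor). Hence x^3 - 925 is the minimal polynomial of α, and in particular [Q(α):Q] = 3.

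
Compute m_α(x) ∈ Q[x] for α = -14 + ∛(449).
m_α(x) = x^3 + 42x^2 + 588x + 2295

Set β = α + 14 = ∛(449), so β^3 = 449. Then (α + 14)^3 - 449 = 0, i.e. α is a root of g(x) = (x + 14)^3 - 449 = x^3 + 42x^2 + 588x + 2295. Since g(x) = h(x + 14) where h(x) = x^3 - 449, and h is irreducible over Q (because 449 is not a perfect cube, so h has no rational root, and a monic cubic with no rational root is irreducible), g is also irreducible (irreducibility is preserved under the substitution x → x + 14). Hence m_α(x) = x^3 + 42x^2 + 588x + 2295.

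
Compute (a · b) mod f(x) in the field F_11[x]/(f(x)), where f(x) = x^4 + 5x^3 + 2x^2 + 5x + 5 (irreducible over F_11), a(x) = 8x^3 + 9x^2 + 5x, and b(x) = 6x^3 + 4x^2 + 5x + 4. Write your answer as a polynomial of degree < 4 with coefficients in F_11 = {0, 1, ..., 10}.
a · b ≡ 5x^3 + 10x^2 + 3x + 5 (mod f(x))

Multiply in F_11[x]: a(x)·b(x) = (8x^3 + 9x^2 + 5x)·(6x^3 + 4x^2 + 5x + 4) = 4x^6 + 9x^5 + 7x^4 + 9x^3 + 6x^2 + 9x. This has degree ≥ 4, so divide by f(x) over F_11: 4x^6 + 9x^5 + 7x^4 + 9x^3 + 6x^2 + 9x = (4x^2 + 10)·(x^4 + 5x^3 + 2x^2 + 5x + 5) + (5x^3 + 10x^2 + 3x + 5). Hence a·b ≡ 5x^3 + 10x^2 + 3x + 5 (mod f). (F_11[x]/(f) is a field with 11^4 = 14641 elements since f is irreducible of degree 4.)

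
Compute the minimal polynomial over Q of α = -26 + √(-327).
m_α(x) = x^2 + 52x + 1003

From α + 26 = √(-327), squaring gives (α + 26)^2 = -327, i.e. α^2 + 52α + 676 = -327, so α^2 + 52α + 1003 = 0. The discriminant of x^2 + 52x + 1003 is (52)^2 - 4·(1003) = 2704 - 4012 = -1308, and 4·(-327) is not a perfect square in Q since -327 is squarefree and ≠ 1. Hence x^2 + 52x + 1003 is irreducible over Q and is the minimal polynomial of α.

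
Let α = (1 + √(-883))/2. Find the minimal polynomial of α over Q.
m_α(x) = x^2 - x + 221

From 2α - 1 = √(-883), squaring gives (2α - 1)^2 = -883, i.e. 4α^2 - 4α + 1 = -883, so α^2 - α + (1 + 883)/4 = 0. Since -883 ≡ 1 (mod 4), (1 + 883)/4 = 221 ∈ Z. The polynomial x^2 - x + 221 has discriminant 1 - 4·(221) = -883, which is not a perfect square in Q (d = -883 is squarefree and ≠ 1), so x^2 - x + 221 is irreducible over Q. It is the minimal polynomial of α.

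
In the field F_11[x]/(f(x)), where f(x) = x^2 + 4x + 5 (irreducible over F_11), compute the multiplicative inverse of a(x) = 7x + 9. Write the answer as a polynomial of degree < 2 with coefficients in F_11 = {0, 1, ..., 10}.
a(x)^(-1) ≡ 6x + 10 (mod f(x))

Since f is irreducible over F_11, F_11[x]/(f) is a field and a(x) ≠ 0 has an inverse. Apply the extended Euclidean algorithm to f(x) and a(x) in F_11[x]: f(x) = (8x + 6)·a(x) + (6). The last nonzero remainder is the constant 6 = gcd(f, a) in F_11. Back-substituting through the division chain expresses 6 = s(x)·a(x) + t(x)·f(x) with s(x) ≡ 3x + 5 (mod f), so (3x + 5)·a(x) ≡ 6 (mod f). Multiplying by 6^(-1) ≡ 2 in F_11 gives a(x)^(-1) ≡ 2·(3x + 5) ≡ 6x + 10 (mod f). Check: (7x + 9)·(6x + 10) = 9x^2 + 3x + 2 ≡ 1 (mod x^2 + 4x + 5).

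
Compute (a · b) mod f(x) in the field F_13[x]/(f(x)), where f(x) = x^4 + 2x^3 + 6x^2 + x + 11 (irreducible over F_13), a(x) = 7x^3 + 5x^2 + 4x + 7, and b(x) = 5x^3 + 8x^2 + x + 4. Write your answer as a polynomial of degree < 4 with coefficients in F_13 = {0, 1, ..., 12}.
a · b ≡ 4x^3 + 11x^2 + 2x + 10 (mod f(x))

Multiply in F_13[x]: a(x)·b(x) = (7x^3 + 5x^2 + 4x + 7)·(5x^3 + 8x^2 + x + 4) = 9x^6 + 3x^5 + 2x^4 + 9x^3 + 2x^2 + 10x + 2. This has degree ≥ 4, so divide by f(x) over F_13: 9x^6 + 3x^5 + 2x^4 + 9x^3 + 2x^2 + 10x + 2 = (9x^2 + 11x + 4)·(x^4 + 2x^3 + 6x^2 + x + 11) + (4x^3 + 11x^2 + 2x + 10). Hence a·b ≡ 4x^3 + 11x^2 + 2x + 10 (mod f). (F_13[x]/(f) is a field with 13^4 = 28561 elements since f is irreducible of degree 4.)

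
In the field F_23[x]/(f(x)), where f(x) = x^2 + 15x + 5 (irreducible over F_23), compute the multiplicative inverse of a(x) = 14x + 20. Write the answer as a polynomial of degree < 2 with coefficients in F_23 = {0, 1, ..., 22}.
a(x)^(-1) ≡ x + 7 (mod f(x))

Since f is irreducible over F_23, F_23[x]/(f) is a field and a(x) ≠ 0 has an inverse. Apply the extended Euclidean algorithm to f(x) and a(x) in F_23[x]: f(x) = (5x + 12)·a(x) + (18). The last nonzero remainder is the constant 18 = gcd(f, a) in F_23. Back-substituting through the division chain expresses 18 = s(x)·a(x) + t(x)·f(x) with s(x) ≡ 18x + 11 (mod f), so (18x + 11)·a(x) ≡ 18 (mod f). Multiplying by 18^(-1) ≡ 9 in F_23 gives a(x)^(-1) ≡ 9·(18x + 11) ≡ x + 7 (mod f). Check: (14x + 20)·(x + 7) = 14x^2 + 3x + 2 ≡ 1 (mod x^2 + 15x + 5).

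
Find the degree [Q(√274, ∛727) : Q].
[Q(√274, ∛727) : Q] = 6

Let L = Q(√274, ∛727). Since Q(√274) ⊂ L and [Q(√274):Q] = 2, the tower law gives 2 | [L:Q]. Likewise Q(∛727) ⊂ L with [Q(∛727):Q] = 3 (because 727 is not a perfect cube), so 3 | [L:Q]. As gcd(2,3) = 1, [L:Q] is divisible by 6. Conversely L is generated over Q by √274 and ∛727, so [L:Q] ≤ 2·3 = 6. Therefore [Q(√274, ∛727) : Q] = 6.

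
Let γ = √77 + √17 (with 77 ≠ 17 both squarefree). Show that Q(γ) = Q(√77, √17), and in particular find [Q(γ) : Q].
[Q(γ) : Q] = 4 (equivalently, Q(γ) = Q(√77, √17))

Obviously Q(γ) ⊆ Q(√77, √17), and [Q(√77, √17):Q] = 4 (since 77, 17 are distinct squarefree integers > 1 with 1309 not a perfect square). To show equality we compute the minimal polynomial of γ. From γ = √77 + √17: γ^2 = 77 + 2√(1309) + 17 = 94 + 2√(1309), so γ^2 - 94 = 2√(1309); squaring, (γ^2 - 94)^2 = 4·1309, i.e. γ^4 - 188γ^2 + 8836 - 5236 = 0, i.e. γ^4 - 188γ^2 + 3600 = 0. So γ is a root of x^4 - 188x^2 + 3600. This polynomial is irreducible over Q: it has no rational root (each ±√77 ± √17 is irrational), and any factorization into two quadratics over Q would force √(1309) ∈ Q (pairing opposite roots) or √77, √17 ∈ Q (other pairings), all impossible. Hence [Q(γ):Q] = 4 = [Q(√77, √17):Q], so Q(γ) = Q(√77, √17).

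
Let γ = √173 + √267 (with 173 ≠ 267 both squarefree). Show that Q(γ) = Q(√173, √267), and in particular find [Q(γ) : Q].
[Q(γ) : Q] = 4 (equivalently, Q(γ) = Q(√173, √267))

Obviously Q(γ) ⊆ Q(√173, √267), and [Q(√173, √267):Q] = 4 (since 173, 267 are distinct squarefree integers > 1 with 46191 not a perfect square). To show equality we compute the minimal polynomial of γ. From γ = √173 + √267: γ^2 = 173 + 2√(46191) + 267 = 440 + 2√(46191), so γ^2 - 440 = 2√(46191); squaring, (γ^2 - 440)^2 = 4·46191, i.e. γ^4 - 880γ^2 + 193600 - 184764 = 0, i.e. γ^4 - 880γ^2 + 8836 = 0. So γ is a root of x^4 - 880x^2 + 8836. This polynomial is irreducible over Q: it has no rational root (each ±√173 ± √267 is irrational), and any factorization into two quadratics over Q would force √(46191) ∈ Q (pairing opposite roots) or √173, √267 ∈ Q (other pairings), all impossible. Hence [Q(γ):Q] = 4 = [Q(√173, √267):Q], so Q(γ) = Q(√173, √267).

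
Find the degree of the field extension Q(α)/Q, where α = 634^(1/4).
[Q(α):Q] = 4

α is a root of x^4 - 634. By Eisenstein's criterion at the prime p = 2 (which divides the constant term 634 but p^2 = 4 does not, since 634 is squarefree), x^4 - 634 is irreducible over Q. Hence [Q(α):Q] = 4.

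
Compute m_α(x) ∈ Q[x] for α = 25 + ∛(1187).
m_α(x) = x^3 - 75x^2 + 1875x - 16812

Set β = α - 25 = ∛(1187), so β^3 = 1187. Then (α - 25)^3 - 1187 = 0, i.e. α is a root of g(x) = (x - 25)^3 - 1187 = x^3 - 75x^2 + 1875x - 16812. Since g(x) = h(x - 25) where h(x) = x^3 - 1187, and h is irreducible over Q (because 1187 is not a perfect cube, so h has no rational root, and a monic cubic with no rational root is irreducible), g is also irreducible (irreducibility is preserved under the substitution x → x - 25). Hence m_α(x) = x^3 - 75x^2 + 1875x - 16812.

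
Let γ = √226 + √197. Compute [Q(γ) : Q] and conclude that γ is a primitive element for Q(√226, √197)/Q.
[Q(γ) : Q] = 4 (equivalently, Q(γ) = Q(√226, √197))

Obviously Q(γ) ⊆ Q(√226, √197), and [Q(√226, √197):Q] = 4 (since 226, 197 are distinct squarefree integers > 1 with 44522 not a perfect square). To show equality we compute the minimal polynomial of γ. From γ = √226 + √197: γ^2 = 226 + 2√(44522) + 197 = 423 + 2√(44522), so γ^2 - 423 = 2√(44522); squaring, (γ^2 - 423)^2 = 4·44522, i.e. γ^4 - 846γ^2 + 178929 - 178088 = 0, i.e. γ^4 - 846γ^2 + 841 = 0. So γ is a root of x^4 - 846x^2 + 841. This polynomial is irreducible over Q: it has no rational root (each ±√226 ± √197 is irrational), and any factorization into two quadratics over Q would force √(44522) ∈ Q (pairing opposite roots) or √226, √197 ∈ Q (other pairings), all impossible. Hence [Q(γ):Q] = 4 = [Q(√226, √197):Q], so Q(γ) = Q(√226, √197).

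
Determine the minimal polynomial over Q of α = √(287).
m_α(x) = x^2 - 287

α satisfies α^2 - 287 = 0, so x^2 - 287 annihilates α. Since d = 287 is squarefree and ≠ 1, it is not a perfect square in Q, so x^2 - 287 has no rational root and is therefore irreducible over Q (a degree-2 polynomial over a field is irreducible iff it has no root). Hence m_α(x) = x^2 - 287.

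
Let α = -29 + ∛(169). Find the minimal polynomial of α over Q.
m_α(x) = x^3 + 87x^2 + 2523x + 24220

Set β = α + 29 = ∛(169), so β^3 = 169. Then (α + 29)^3 - 169 = 0, i.e. α is a root of g(x) = (x + 29)^3 - 169 = x^3 + 87x^2 + 2523x + 24220. Since g(x) = h(x + 29) where h(x) = x^3 - 169, and h is irreducible over Q (because 169 is not a perfect cube, so h has no rational root, and a monic cubic with no rational root is irreducible), g is also irreducible (irreducibility is preserved under the substitution x → x + 29). Hence m_α(x) = x^3 + 87x^2 + 2523x + 24220.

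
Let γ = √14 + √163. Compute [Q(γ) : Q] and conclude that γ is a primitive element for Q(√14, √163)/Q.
[Q(γ) : Q] = 4 (equivalently, Q(γ) = Q(√14, √163))

Obviously Q(γ) ⊆ Q(√14, √163), and [Q(√14, √163):Q] = 4 (since 14, 163 are distinct squarefree integers > 1 with 2282 not a perfect square). To show equality we compute the minimal polynomial of γ. From γ = √14 + √163: γ^2 = 14 + 2√(2282) + 163 = 177 + 2√(2282), so γ^2 - 177 = 2√(2282); squaring, (γ^2 - 177)^2 = 4·2282, i.e. γ^4 - 354γ^2 + 31329 - 9128 = 0, i.e. γ^4 - 354γ^2 + 22201 = 0. So γ is a root of x^4 - 354x^2 + 22201. This polynomial is irreducible over Q: it has no rational root (each ±√14 ± √163 is irrational), and any factorization into two quadratics over Q would force √(2282) ∈ Q (pairing opposite roots) or √14, √163 ∈ Q (other pairings), all impossible. Hence [Q(γ):Q] = 4 = [Q(√14, √163):Q], so Q(γ) = Q(√14, √163).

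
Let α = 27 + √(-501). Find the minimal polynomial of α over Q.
m_α(x) = x^2 - 54x + 1230

From α - 27 = √(-501), squaring gives (α - 27)^2 = -501, i.e. α^2 - 54α + 729 = -501, so α^2 - 54α + 1230 = 0. The discriminant of x^2 - 54x + 1230 is (-54)^2 - 4·(1230) = 2916 - 4920 = -2004, and 4·(-501) is not a perfect square in Q since -501 is squarefree and ≠ 1. Hence x^2 - 54x + 1230 is irreducible over Q and is the minimal polynomial of α.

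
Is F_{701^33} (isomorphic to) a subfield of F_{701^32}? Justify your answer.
No: F_{701^33} is not a subfield of F_{701^32}

F_{p^m} embeds in F_{p^n} iff m | n. Here 33 ∤ 32 (since 32 = 0·33 + 32 with remainder 32 ≠ 0), so F_{701^33} is not a subfield of F_{701^32}. Equivalently: if it were, the tower law would give 33 = [F_{701^33}:F_701] dividing [F_{701^32}:F_701] = 32, contradiction.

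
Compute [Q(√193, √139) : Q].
[Q(√193, √139) : Q] = 4

[Q(√193):Q] = 2 (min poly x^2 - 193, irreducible since 193 is squarefree > 1). For the top step, suppose √139 ∈ Q(√193), say √139 = c + d√193 with c, d ∈ Q. Squaring: 139 = c^2 + 193d^2 + 2cd√193. Since √193 ∉ Q this forces 2cd = 0. If d = 0 then √139 = c ∈ Q, contradicting 139 squarefree > 1. If c = 0 then 139 = 193d^2, so 193·139 = (193d)^2 is a perfect square in Q — but 193·139 = 26827 is not a perfect square (since 193 and 139 are distinct squarefree integers). Contradiction. Hence √139 ∉ Q(√193), so x^2 - 139 stays irreducible over Q(√193) and [Q(√193, √139) : Q(√193)] = 2. By the tower law, [Q(√193, √139) : Q] = 2 · 2 = 4.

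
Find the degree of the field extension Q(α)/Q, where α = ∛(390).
[Q(α):Q] = 3

The minimal polynomial of α is x^3 - 390, irreducible over Q since 390 is not a perfect cube (so x^3 - 390 has no rational root). Hence [Q(α):Q] = deg(m_α) = 3.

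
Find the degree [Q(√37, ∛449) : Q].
[Q(√37, ∛449) : Q] = 6

Let L = Q(√37, ∛449). Since Q(√37) ⊂ L and [Q(√37):Q] = 2, the tower law gives 2 | [L:Q]. Likewise Q(∛449) ⊂ L with [Q(∛449):Q] = 3 (because 449 is not a perfect cube), so 3 | [L:Q]. As gcd(2,3) = 1, [L:Q] is divisible by 6. Conversely L is generated over Q by √37 and ∛449, so [L:Q] ≤ 2·3 = 6. Therefore [Q(√37, ∛449) : Q] = 6.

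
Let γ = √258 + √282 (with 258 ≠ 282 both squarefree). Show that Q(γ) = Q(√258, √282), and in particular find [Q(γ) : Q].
[Q(γ) : Q] = 4 (equivalently, Q(γ) = Q(√258, √282))

Obviously Q(γ) ⊆ Q(√258, √282), and [Q(√258, √282):Q] = 4 (since 258, 282 are distinct squarefree integers > 1 with 72756 not a perfect square). To show equality we compute the minimal polynomial of γ. From γ = √258 + √282: γ^2 = 258 + 2√(72756) + 282 = 540 + 2√(72756), so γ^2 - 540 = 2√(72756); squaring, (γ^2 - 540)^2 = 4·72756, i.e. γ^4 - 1080γ^2 + 291600 - 291024 = 0, i.e. γ^4 - 1080γ^2 + 576 = 0. So γ is a root of x^4 - 1080x^2 + 576. This polynomial is irreducible over Q: it has no rational root (each ±√258 ± √282 is irrational), and any factorization into two quadratics over Q would force √(72756) ∈ Q (pairing opposite roots) or √258, √282 ∈ Q (other pairings), all impossible. Hence [Q(γ):Q] = 4 = [Q(√258, √282):Q], so Q(γ) = Q(√258, √282).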